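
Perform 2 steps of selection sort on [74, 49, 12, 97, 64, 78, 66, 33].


Initial: [74, 49, 12, 97, 64, 78, 66, 33]
Step 1: min=12 at 2
  Swap: [12, 49, 74, 97, 64, 78, 66, 33]
Step 2: min=33 at 7
  Swap: [12, 33, 74, 97, 64, 78, 66, 49]

After 2 steps: [12, 33, 74, 97, 64, 78, 66, 49]


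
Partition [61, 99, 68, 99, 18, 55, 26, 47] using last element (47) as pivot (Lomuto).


Pivot: 47
  18 <= 47: swap -> [18, 99, 68, 99, 61, 55, 26, 47]
  26 <= 47: swap -> [18, 26, 68, 99, 61, 55, 99, 47]
Place pivot at 2: [18, 26, 47, 99, 61, 55, 99, 68]

Partitioned: [18, 26, 47, 99, 61, 55, 99, 68]


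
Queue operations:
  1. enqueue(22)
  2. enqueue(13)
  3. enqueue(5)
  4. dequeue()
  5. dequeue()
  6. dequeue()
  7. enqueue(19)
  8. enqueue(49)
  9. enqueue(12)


enqueue(22) -> [22]
enqueue(13) -> [22, 13]
enqueue(5) -> [22, 13, 5]
dequeue()->22, [13, 5]
dequeue()->13, [5]
dequeue()->5, []
enqueue(19) -> [19]
enqueue(49) -> [19, 49]
enqueue(12) -> [19, 49, 12]

Final queue: [19, 49, 12]


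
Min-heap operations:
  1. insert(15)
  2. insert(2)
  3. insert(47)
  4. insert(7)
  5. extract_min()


insert(15) -> [15]
insert(2) -> [2, 15]
insert(47) -> [2, 15, 47]
insert(7) -> [2, 7, 47, 15]
extract_min()->2, [7, 15, 47]

Final heap: [7, 15, 47]


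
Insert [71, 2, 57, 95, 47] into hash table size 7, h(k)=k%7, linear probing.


Insert 71: h=1 -> slot 1
Insert 2: h=2 -> slot 2
Insert 57: h=1, 2 probes -> slot 3
Insert 95: h=4 -> slot 4
Insert 47: h=5 -> slot 5

Table: [None, 71, 2, 57, 95, 47, None]


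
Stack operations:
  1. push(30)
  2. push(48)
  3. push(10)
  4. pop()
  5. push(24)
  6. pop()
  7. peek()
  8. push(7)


push(30) -> [30]
push(48) -> [30, 48]
push(10) -> [30, 48, 10]
pop()->10, [30, 48]
push(24) -> [30, 48, 24]
pop()->24, [30, 48]
peek()->48
push(7) -> [30, 48, 7]

Final stack: [30, 48, 7]


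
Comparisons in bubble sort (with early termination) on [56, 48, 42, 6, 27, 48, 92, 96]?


Algorithm: bubble sort (with early termination)
Input: [56, 48, 42, 6, 27, 48, 92, 96]
Sorted: [6, 27, 42, 48, 48, 56, 92, 96]

22


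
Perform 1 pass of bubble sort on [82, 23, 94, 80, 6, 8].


Initial: [82, 23, 94, 80, 6, 8]
Pass 1: [23, 82, 80, 6, 8, 94] (4 swaps)

After 1 pass: [23, 82, 80, 6, 8, 94]


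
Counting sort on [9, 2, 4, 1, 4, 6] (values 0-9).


Input: [9, 2, 4, 1, 4, 6]
Counts: [0, 1, 1, 0, 2, 0, 1, 0, 0, 1]

Sorted: [1, 2, 4, 4, 6, 9]


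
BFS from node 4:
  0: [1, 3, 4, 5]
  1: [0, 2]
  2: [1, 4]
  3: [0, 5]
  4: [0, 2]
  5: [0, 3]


Visit 4, enqueue [0, 2]
Visit 0, enqueue [1, 3, 5]
Visit 2, enqueue []
Visit 1, enqueue []
Visit 3, enqueue []
Visit 5, enqueue []

BFS order: [4, 0, 2, 1, 3, 5]


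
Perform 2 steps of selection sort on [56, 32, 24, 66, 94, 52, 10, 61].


Initial: [56, 32, 24, 66, 94, 52, 10, 61]
Step 1: min=10 at 6
  Swap: [10, 32, 24, 66, 94, 52, 56, 61]
Step 2: min=24 at 2
  Swap: [10, 24, 32, 66, 94, 52, 56, 61]

After 2 steps: [10, 24, 32, 66, 94, 52, 56, 61]


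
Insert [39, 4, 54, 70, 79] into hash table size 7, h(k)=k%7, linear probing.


Insert 39: h=4 -> slot 4
Insert 4: h=4, 1 probes -> slot 5
Insert 54: h=5, 1 probes -> slot 6
Insert 70: h=0 -> slot 0
Insert 79: h=2 -> slot 2

Table: [70, None, 79, None, 39, 4, 54]


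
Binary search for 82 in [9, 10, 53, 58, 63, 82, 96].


Step 1: lo=0, hi=6, mid=3, val=58
Step 2: lo=4, hi=6, mid=5, val=82

Found at index 5


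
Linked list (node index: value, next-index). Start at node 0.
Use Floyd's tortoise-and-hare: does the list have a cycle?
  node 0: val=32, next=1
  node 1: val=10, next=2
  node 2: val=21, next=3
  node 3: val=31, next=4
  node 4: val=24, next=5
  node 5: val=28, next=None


Floyd's tortoise (slow, +1) and hare (fast, +2):
  init: slow=0, fast=0
  step 1: slow=1, fast=2
  step 2: slow=2, fast=4
  step 3: fast 4->5->None, no cycle

Cycle: no


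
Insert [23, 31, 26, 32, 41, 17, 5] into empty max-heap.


Insert 23: [23]
Insert 31: [31, 23]
Insert 26: [31, 23, 26]
Insert 32: [32, 31, 26, 23]
Insert 41: [41, 32, 26, 23, 31]
Insert 17: [41, 32, 26, 23, 31, 17]
Insert 5: [41, 32, 26, 23, 31, 17, 5]

Final heap: [41, 32, 26, 23, 31, 17, 5]


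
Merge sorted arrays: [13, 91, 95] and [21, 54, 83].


Take 13 from A
Take 21 from B
Take 54 from B
Take 83 from B

Merged: [13, 21, 54, 83, 91, 95]


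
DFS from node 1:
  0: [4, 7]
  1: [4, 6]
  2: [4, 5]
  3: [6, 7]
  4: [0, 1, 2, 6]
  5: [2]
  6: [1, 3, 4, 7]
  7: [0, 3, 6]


Visit 1, push [6, 4]
Visit 4, push [6, 2, 0]
Visit 0, push [7]
Visit 7, push [6, 3]
Visit 3, push [6]
Visit 6, push []
Visit 2, push [5]
Visit 5, push []

DFS order: [1, 4, 0, 7, 3, 6, 2, 5]


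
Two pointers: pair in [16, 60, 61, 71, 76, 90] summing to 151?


lo=0(16)+hi=5(90)=106
lo=1(60)+hi=5(90)=150
lo=2(61)+hi=5(90)=151

Yes: 61+90=151


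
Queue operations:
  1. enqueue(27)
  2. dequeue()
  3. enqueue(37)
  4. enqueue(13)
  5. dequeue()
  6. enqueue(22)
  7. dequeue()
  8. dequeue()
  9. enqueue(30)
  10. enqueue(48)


enqueue(27) -> [27]
dequeue()->27, []
enqueue(37) -> [37]
enqueue(13) -> [37, 13]
dequeue()->37, [13]
enqueue(22) -> [13, 22]
dequeue()->13, [22]
dequeue()->22, []
enqueue(30) -> [30]
enqueue(48) -> [30, 48]

Final queue: [30, 48]


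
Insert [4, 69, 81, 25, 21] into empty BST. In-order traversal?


Insert 4: root
Insert 69: R from 4
Insert 81: R from 4 -> R from 69
Insert 25: R from 4 -> L from 69
Insert 21: R from 4 -> L from 69 -> L from 25

In-order: [4, 21, 25, 69, 81]


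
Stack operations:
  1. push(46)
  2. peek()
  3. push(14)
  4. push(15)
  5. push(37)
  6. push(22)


push(46) -> [46]
peek()->46
push(14) -> [46, 14]
push(15) -> [46, 14, 15]
push(37) -> [46, 14, 15, 37]
push(22) -> [46, 14, 15, 37, 22]

Final stack: [46, 14, 15, 37, 22]


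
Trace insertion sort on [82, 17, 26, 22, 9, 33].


Initial: [82, 17, 26, 22, 9, 33]
Insert 17: [17, 82, 26, 22, 9, 33]
Insert 26: [17, 26, 82, 22, 9, 33]
Insert 22: [17, 22, 26, 82, 9, 33]
Insert 9: [9, 17, 22, 26, 82, 33]
Insert 33: [9, 17, 22, 26, 33, 82]

Sorted: [9, 17, 22, 26, 33, 82]


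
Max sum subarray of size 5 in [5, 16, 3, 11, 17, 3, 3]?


[0:5]: 52
[1:6]: 50
[2:7]: 37

Max: 52 at [0:5]


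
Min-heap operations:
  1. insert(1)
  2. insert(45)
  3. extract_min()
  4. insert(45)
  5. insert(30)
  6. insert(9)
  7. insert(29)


insert(1) -> [1]
insert(45) -> [1, 45]
extract_min()->1, [45]
insert(45) -> [45, 45]
insert(30) -> [30, 45, 45]
insert(9) -> [9, 30, 45, 45]
insert(29) -> [9, 29, 45, 45, 30]

Final heap: [9, 29, 45, 45, 30]


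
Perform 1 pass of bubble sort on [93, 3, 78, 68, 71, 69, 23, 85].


Initial: [93, 3, 78, 68, 71, 69, 23, 85]
Pass 1: [3, 78, 68, 71, 69, 23, 85, 93] (7 swaps)

After 1 pass: [3, 78, 68, 71, 69, 23, 85, 93]


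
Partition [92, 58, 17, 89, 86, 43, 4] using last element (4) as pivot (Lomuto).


Pivot: 4
Place pivot at 0: [4, 58, 17, 89, 86, 43, 92]

Partitioned: [4, 58, 17, 89, 86, 43, 92]


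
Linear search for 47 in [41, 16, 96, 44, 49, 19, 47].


i=0: 41!=47
i=1: 16!=47
i=2: 96!=47
i=3: 44!=47
i=4: 49!=47
i=5: 19!=47
i=6: 47==47 found!

Found at 6, 7 comps


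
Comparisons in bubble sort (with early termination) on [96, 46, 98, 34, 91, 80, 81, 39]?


Algorithm: bubble sort (with early termination)
Input: [96, 46, 98, 34, 91, 80, 81, 39]
Sorted: [34, 39, 46, 80, 81, 91, 96, 98]

28


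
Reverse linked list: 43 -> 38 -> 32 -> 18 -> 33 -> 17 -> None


Step 1: curr=43, set curr.next=prev(None) | reversed so far: 43
Step 2: curr=38, set curr.next=prev(43) | reversed so far: 38 -> 43
Step 3: curr=32, set curr.next=prev(38) | reversed so far: 32 -> 38 -> 43
Step 4: curr=18, set curr.next=prev(32) | reversed so far: 18 -> 32 -> 38 -> 43
Step 5: curr=33, set curr.next=prev(18) | reversed so far: 33 -> 18 -> 32 -> 38 -> 43
Step 6: curr=17, set curr.next=prev(33) | reversed so far: 17 -> 33 -> 18 -> 32 -> 38 -> 43

17 -> 33 -> 18 -> 32 -> 38 -> 43 -> None


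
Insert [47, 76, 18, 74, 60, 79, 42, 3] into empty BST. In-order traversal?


Insert 47: root
Insert 76: R from 47
Insert 18: L from 47
Insert 74: R from 47 -> L from 76
Insert 60: R from 47 -> L from 76 -> L from 74
Insert 79: R from 47 -> R from 76
Insert 42: L from 47 -> R from 18
Insert 3: L from 47 -> L from 18

In-order: [3, 18, 42, 47, 60, 74, 76, 79]


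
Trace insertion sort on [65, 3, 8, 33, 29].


Initial: [65, 3, 8, 33, 29]
Insert 3: [3, 65, 8, 33, 29]
Insert 8: [3, 8, 65, 33, 29]
Insert 33: [3, 8, 33, 65, 29]
Insert 29: [3, 8, 29, 33, 65]

Sorted: [3, 8, 29, 33, 65]


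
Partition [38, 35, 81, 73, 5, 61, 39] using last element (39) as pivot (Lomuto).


Pivot: 39
  38 <= 39: advance i (no swap)
  35 <= 39: advance i (no swap)
  5 <= 39: swap -> [38, 35, 5, 73, 81, 61, 39]
Place pivot at 3: [38, 35, 5, 39, 81, 61, 73]

Partitioned: [38, 35, 5, 39, 81, 61, 73]


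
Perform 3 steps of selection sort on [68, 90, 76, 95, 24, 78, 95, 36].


Initial: [68, 90, 76, 95, 24, 78, 95, 36]
Step 1: min=24 at 4
  Swap: [24, 90, 76, 95, 68, 78, 95, 36]
Step 2: min=36 at 7
  Swap: [24, 36, 76, 95, 68, 78, 95, 90]
Step 3: min=68 at 4
  Swap: [24, 36, 68, 95, 76, 78, 95, 90]

After 3 steps: [24, 36, 68, 95, 76, 78, 95, 90]


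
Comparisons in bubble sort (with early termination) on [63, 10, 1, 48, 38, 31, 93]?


Algorithm: bubble sort (with early termination)
Input: [63, 10, 1, 48, 38, 31, 93]
Sorted: [1, 10, 31, 38, 48, 63, 93]

18


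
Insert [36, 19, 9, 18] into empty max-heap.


Insert 36: [36]
Insert 19: [36, 19]
Insert 9: [36, 19, 9]
Insert 18: [36, 19, 9, 18]

Final heap: [36, 19, 9, 18]


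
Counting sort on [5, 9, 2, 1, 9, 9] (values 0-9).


Input: [5, 9, 2, 1, 9, 9]
Counts: [0, 1, 1, 0, 0, 1, 0, 0, 0, 3]

Sorted: [1, 2, 5, 9, 9, 9]


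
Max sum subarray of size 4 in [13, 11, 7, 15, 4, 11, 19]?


[0:4]: 46
[1:5]: 37
[2:6]: 37
[3:7]: 49

Max: 49 at [3:7]


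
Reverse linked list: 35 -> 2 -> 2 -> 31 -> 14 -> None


Step 1: curr=35, set curr.next=prev(None) | reversed so far: 35
Step 2: curr=2, set curr.next=prev(35) | reversed so far: 2 -> 35
Step 3: curr=2, set curr.next=prev(2) | reversed so far: 2 -> 2 -> 35
Step 4: curr=31, set curr.next=prev(2) | reversed so far: 31 -> 2 -> 2 -> 35
Step 5: curr=14, set curr.next=prev(31) | reversed so far: 14 -> 31 -> 2 -> 2 -> 35

14 -> 31 -> 2 -> 2 -> 35 -> None


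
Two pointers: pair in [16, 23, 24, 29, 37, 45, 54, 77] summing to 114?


lo=0(16)+hi=7(77)=93
lo=1(23)+hi=7(77)=100
lo=2(24)+hi=7(77)=101
lo=3(29)+hi=7(77)=106
lo=4(37)+hi=7(77)=114

Yes: 37+77=114


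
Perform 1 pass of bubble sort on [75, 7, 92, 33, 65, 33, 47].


Initial: [75, 7, 92, 33, 65, 33, 47]
Pass 1: [7, 75, 33, 65, 33, 47, 92] (5 swaps)

After 1 pass: [7, 75, 33, 65, 33, 47, 92]


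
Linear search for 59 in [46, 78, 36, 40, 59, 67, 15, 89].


i=0: 46!=59
i=1: 78!=59
i=2: 36!=59
i=3: 40!=59
i=4: 59==59 found!

Found at 4, 5 comps


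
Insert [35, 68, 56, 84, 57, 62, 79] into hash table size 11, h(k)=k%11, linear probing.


Insert 35: h=2 -> slot 2
Insert 68: h=2, 1 probes -> slot 3
Insert 56: h=1 -> slot 1
Insert 84: h=7 -> slot 7
Insert 57: h=2, 2 probes -> slot 4
Insert 62: h=7, 1 probes -> slot 8
Insert 79: h=2, 3 probes -> slot 5

Table: [None, 56, 35, 68, 57, 79, None, 84, 62, None, None]


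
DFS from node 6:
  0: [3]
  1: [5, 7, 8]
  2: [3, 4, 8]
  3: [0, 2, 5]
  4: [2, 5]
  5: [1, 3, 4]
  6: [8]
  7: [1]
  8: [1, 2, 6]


Visit 6, push [8]
Visit 8, push [2, 1]
Visit 1, push [7, 5]
Visit 5, push [4, 3]
Visit 3, push [2, 0]
Visit 0, push []
Visit 2, push [4]
Visit 4, push []
Visit 7, push []

DFS order: [6, 8, 1, 5, 3, 0, 2, 4, 7]


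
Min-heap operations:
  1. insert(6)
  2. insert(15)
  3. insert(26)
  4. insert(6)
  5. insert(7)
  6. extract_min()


insert(6) -> [6]
insert(15) -> [6, 15]
insert(26) -> [6, 15, 26]
insert(6) -> [6, 6, 26, 15]
insert(7) -> [6, 6, 26, 15, 7]
extract_min()->6, [6, 7, 26, 15]

Final heap: [6, 7, 26, 15]


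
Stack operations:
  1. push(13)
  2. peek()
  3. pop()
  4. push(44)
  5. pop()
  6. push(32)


push(13) -> [13]
peek()->13
pop()->13, []
push(44) -> [44]
pop()->44, []
push(32) -> [32]

Final stack: [32]


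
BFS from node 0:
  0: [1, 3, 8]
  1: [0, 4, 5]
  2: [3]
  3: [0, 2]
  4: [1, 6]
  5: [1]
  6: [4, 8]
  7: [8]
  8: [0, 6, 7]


Visit 0, enqueue [1, 3, 8]
Visit 1, enqueue [4, 5]
Visit 3, enqueue [2]
Visit 8, enqueue [6, 7]
Visit 4, enqueue []
Visit 5, enqueue []
Visit 2, enqueue []
Visit 6, enqueue []
Visit 7, enqueue []

BFS order: [0, 1, 3, 8, 4, 5, 2, 6, 7]


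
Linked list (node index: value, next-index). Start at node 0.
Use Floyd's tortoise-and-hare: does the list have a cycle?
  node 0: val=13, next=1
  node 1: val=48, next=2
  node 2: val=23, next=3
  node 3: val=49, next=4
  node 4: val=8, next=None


Floyd's tortoise (slow, +1) and hare (fast, +2):
  init: slow=0, fast=0
  step 1: slow=1, fast=2
  step 2: slow=2, fast=4
  step 3: fast -> None, no cycle

Cycle: no


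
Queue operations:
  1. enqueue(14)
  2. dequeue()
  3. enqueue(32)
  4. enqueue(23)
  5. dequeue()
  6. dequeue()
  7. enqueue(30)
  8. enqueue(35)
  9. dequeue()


enqueue(14) -> [14]
dequeue()->14, []
enqueue(32) -> [32]
enqueue(23) -> [32, 23]
dequeue()->32, [23]
dequeue()->23, []
enqueue(30) -> [30]
enqueue(35) -> [30, 35]
dequeue()->30, [35]

Final queue: [35]


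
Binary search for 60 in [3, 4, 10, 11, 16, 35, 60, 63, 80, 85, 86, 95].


Step 1: lo=0, hi=11, mid=5, val=35
Step 2: lo=6, hi=11, mid=8, val=80
Step 3: lo=6, hi=7, mid=6, val=60

Found at index 6


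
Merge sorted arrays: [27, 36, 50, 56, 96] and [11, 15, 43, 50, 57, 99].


Take 11 from B
Take 15 from B
Take 27 from A
Take 36 from A
Take 43 from B
Take 50 from A
Take 50 from B
Take 56 from A
Take 57 from B
Take 96 from A

Merged: [11, 15, 27, 36, 43, 50, 50, 56, 57, 96, 99]


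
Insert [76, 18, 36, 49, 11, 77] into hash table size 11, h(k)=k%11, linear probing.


Insert 76: h=10 -> slot 10
Insert 18: h=7 -> slot 7
Insert 36: h=3 -> slot 3
Insert 49: h=5 -> slot 5
Insert 11: h=0 -> slot 0
Insert 77: h=0, 1 probes -> slot 1

Table: [11, 77, None, 36, None, 49, None, 18, None, None, 76]


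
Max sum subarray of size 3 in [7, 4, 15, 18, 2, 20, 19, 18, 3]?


[0:3]: 26
[1:4]: 37
[2:5]: 35
[3:6]: 40
[4:7]: 41
[5:8]: 57
[6:9]: 40

Max: 57 at [5:8]


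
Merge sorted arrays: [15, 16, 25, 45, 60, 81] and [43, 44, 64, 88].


Take 15 from A
Take 16 from A
Take 25 from A
Take 43 from B
Take 44 from B
Take 45 from A
Take 60 from A
Take 64 from B
Take 81 from A

Merged: [15, 16, 25, 43, 44, 45, 60, 64, 81, 88]


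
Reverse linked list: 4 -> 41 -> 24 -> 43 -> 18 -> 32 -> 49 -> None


Step 1: curr=4, set curr.next=prev(None) | reversed so far: 4
Step 2: curr=41, set curr.next=prev(4) | reversed so far: 41 -> 4
Step 3: curr=24, set curr.next=prev(41) | reversed so far: 24 -> 41 -> 4
Step 4: curr=43, set curr.next=prev(24) | reversed so far: 43 -> 24 -> 41 -> 4
Step 5: curr=18, set curr.next=prev(43) | reversed so far: 18 -> 43 -> 24 -> 41 -> 4
Step 6: curr=32, set curr.next=prev(18) | reversed so far: 32 -> 18 -> 43 -> 24 -> 41 -> 4
Step 7: curr=49, set curr.next=prev(32) | reversed so far: 49 -> 32 -> 18 -> 43 -> 24 -> 41 -> 4

49 -> 32 -> 18 -> 43 -> 24 -> 41 -> 4 -> None


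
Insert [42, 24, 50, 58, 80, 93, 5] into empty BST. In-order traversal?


Insert 42: root
Insert 24: L from 42
Insert 50: R from 42
Insert 58: R from 42 -> R from 50
Insert 80: R from 42 -> R from 50 -> R from 58
Insert 93: R from 42 -> R from 50 -> R from 58 -> R from 80
Insert 5: L from 42 -> L from 24

In-order: [5, 24, 42, 50, 58, 80, 93]


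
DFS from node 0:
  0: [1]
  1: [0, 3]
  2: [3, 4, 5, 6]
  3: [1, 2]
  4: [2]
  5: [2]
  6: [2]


Visit 0, push [1]
Visit 1, push [3]
Visit 3, push [2]
Visit 2, push [6, 5, 4]
Visit 4, push []
Visit 5, push []
Visit 6, push []

DFS order: [0, 1, 3, 2, 4, 5, 6]


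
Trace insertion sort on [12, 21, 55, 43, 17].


Initial: [12, 21, 55, 43, 17]
Insert 21: [12, 21, 55, 43, 17]
Insert 55: [12, 21, 55, 43, 17]
Insert 43: [12, 21, 43, 55, 17]
Insert 17: [12, 17, 21, 43, 55]

Sorted: [12, 17, 21, 43, 55]


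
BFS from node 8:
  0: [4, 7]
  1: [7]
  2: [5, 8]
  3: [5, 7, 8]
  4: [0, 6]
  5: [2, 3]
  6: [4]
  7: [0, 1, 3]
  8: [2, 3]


Visit 8, enqueue [2, 3]
Visit 2, enqueue [5]
Visit 3, enqueue [7]
Visit 5, enqueue []
Visit 7, enqueue [0, 1]
Visit 0, enqueue [4]
Visit 1, enqueue []
Visit 4, enqueue [6]
Visit 6, enqueue []

BFS order: [8, 2, 3, 5, 7, 0, 1, 4, 6]


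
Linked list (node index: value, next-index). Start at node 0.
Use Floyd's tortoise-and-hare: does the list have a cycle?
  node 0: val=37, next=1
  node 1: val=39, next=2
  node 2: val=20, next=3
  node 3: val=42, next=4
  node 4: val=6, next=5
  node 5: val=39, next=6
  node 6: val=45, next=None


Floyd's tortoise (slow, +1) and hare (fast, +2):
  init: slow=0, fast=0
  step 1: slow=1, fast=2
  step 2: slow=2, fast=4
  step 3: slow=3, fast=6
  step 4: fast -> None, no cycle

Cycle: no


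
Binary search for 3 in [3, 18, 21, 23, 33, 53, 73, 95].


Step 1: lo=0, hi=7, mid=3, val=23
Step 2: lo=0, hi=2, mid=1, val=18
Step 3: lo=0, hi=0, mid=0, val=3

Found at index 0


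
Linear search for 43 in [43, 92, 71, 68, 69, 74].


i=0: 43==43 found!

Found at 0, 1 comps


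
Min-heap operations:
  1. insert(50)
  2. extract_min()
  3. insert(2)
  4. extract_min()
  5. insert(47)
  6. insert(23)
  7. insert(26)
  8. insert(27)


insert(50) -> [50]
extract_min()->50, []
insert(2) -> [2]
extract_min()->2, []
insert(47) -> [47]
insert(23) -> [23, 47]
insert(26) -> [23, 47, 26]
insert(27) -> [23, 27, 26, 47]

Final heap: [23, 27, 26, 47]


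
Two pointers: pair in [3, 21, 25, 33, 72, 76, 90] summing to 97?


lo=0(3)+hi=6(90)=93
lo=1(21)+hi=6(90)=111
lo=1(21)+hi=5(76)=97

Yes: 21+76=97


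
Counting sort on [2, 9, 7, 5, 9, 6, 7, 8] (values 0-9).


Input: [2, 9, 7, 5, 9, 6, 7, 8]
Counts: [0, 0, 1, 0, 0, 1, 1, 2, 1, 2]

Sorted: [2, 5, 6, 7, 7, 8, 9, 9]


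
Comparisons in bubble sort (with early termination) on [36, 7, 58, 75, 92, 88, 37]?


Algorithm: bubble sort (with early termination)
Input: [36, 7, 58, 75, 92, 88, 37]
Sorted: [7, 36, 37, 58, 75, 88, 92]

20


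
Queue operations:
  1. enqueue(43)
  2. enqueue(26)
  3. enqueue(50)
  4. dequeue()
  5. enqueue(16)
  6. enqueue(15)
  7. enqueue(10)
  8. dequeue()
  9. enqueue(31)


enqueue(43) -> [43]
enqueue(26) -> [43, 26]
enqueue(50) -> [43, 26, 50]
dequeue()->43, [26, 50]
enqueue(16) -> [26, 50, 16]
enqueue(15) -> [26, 50, 16, 15]
enqueue(10) -> [26, 50, 16, 15, 10]
dequeue()->26, [50, 16, 15, 10]
enqueue(31) -> [50, 16, 15, 10, 31]

Final queue: [50, 16, 15, 10, 31]


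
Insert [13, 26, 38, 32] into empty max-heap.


Insert 13: [13]
Insert 26: [26, 13]
Insert 38: [38, 13, 26]
Insert 32: [38, 32, 26, 13]

Final heap: [38, 32, 26, 13]


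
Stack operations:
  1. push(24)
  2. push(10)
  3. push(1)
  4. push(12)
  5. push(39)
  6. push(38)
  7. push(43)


push(24) -> [24]
push(10) -> [24, 10]
push(1) -> [24, 10, 1]
push(12) -> [24, 10, 1, 12]
push(39) -> [24, 10, 1, 12, 39]
push(38) -> [24, 10, 1, 12, 39, 38]
push(43) -> [24, 10, 1, 12, 39, 38, 43]

Final stack: [24, 10, 1, 12, 39, 38, 43]


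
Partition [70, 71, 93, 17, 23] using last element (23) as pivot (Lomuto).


Pivot: 23
  17 <= 23: swap -> [17, 71, 93, 70, 23]
Place pivot at 1: [17, 23, 93, 70, 71]

Partitioned: [17, 23, 93, 70, 71]


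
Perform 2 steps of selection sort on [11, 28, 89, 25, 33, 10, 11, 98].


Initial: [11, 28, 89, 25, 33, 10, 11, 98]
Step 1: min=10 at 5
  Swap: [10, 28, 89, 25, 33, 11, 11, 98]
Step 2: min=11 at 5
  Swap: [10, 11, 89, 25, 33, 28, 11, 98]

After 2 steps: [10, 11, 89, 25, 33, 28, 11, 98]


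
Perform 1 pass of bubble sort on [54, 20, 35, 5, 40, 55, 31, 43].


Initial: [54, 20, 35, 5, 40, 55, 31, 43]
Pass 1: [20, 35, 5, 40, 54, 31, 43, 55] (6 swaps)

After 1 pass: [20, 35, 5, 40, 54, 31, 43, 55]


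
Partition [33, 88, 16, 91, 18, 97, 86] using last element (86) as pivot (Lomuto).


Pivot: 86
  33 <= 86: advance i (no swap)
  16 <= 86: swap -> [33, 16, 88, 91, 18, 97, 86]
  18 <= 86: swap -> [33, 16, 18, 91, 88, 97, 86]
Place pivot at 3: [33, 16, 18, 86, 88, 97, 91]

Partitioned: [33, 16, 18, 86, 88, 97, 91]


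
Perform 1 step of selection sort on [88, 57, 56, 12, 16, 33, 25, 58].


Initial: [88, 57, 56, 12, 16, 33, 25, 58]
Step 1: min=12 at 3
  Swap: [12, 57, 56, 88, 16, 33, 25, 58]

After 1 step: [12, 57, 56, 88, 16, 33, 25, 58]


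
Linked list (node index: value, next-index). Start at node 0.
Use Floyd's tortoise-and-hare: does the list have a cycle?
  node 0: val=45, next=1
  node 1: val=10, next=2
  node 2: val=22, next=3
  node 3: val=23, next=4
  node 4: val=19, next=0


Floyd's tortoise (slow, +1) and hare (fast, +2):
  init: slow=0, fast=0
  step 1: slow=1, fast=2
  step 2: slow=2, fast=4
  step 3: slow=3, fast=1
  step 4: slow=4, fast=3
  step 5: slow=0, fast=0
  slow == fast at node 0: cycle detected

Cycle: yes


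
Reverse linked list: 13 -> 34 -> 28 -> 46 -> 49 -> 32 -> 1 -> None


Step 1: curr=13, set curr.next=prev(None) | reversed so far: 13
Step 2: curr=34, set curr.next=prev(13) | reversed so far: 34 -> 13
Step 3: curr=28, set curr.next=prev(34) | reversed so far: 28 -> 34 -> 13
Step 4: curr=46, set curr.next=prev(28) | reversed so far: 46 -> 28 -> 34 -> 13
Step 5: curr=49, set curr.next=prev(46) | reversed so far: 49 -> 46 -> 28 -> 34 -> 13
Step 6: curr=32, set curr.next=prev(49) | reversed so far: 32 -> 49 -> 46 -> 28 -> 34 -> 13
Step 7: curr=1, set curr.next=prev(32) | reversed so far: 1 -> 32 -> 49 -> 46 -> 28 -> 34 -> 13

1 -> 32 -> 49 -> 46 -> 28 -> 34 -> 13 -> None


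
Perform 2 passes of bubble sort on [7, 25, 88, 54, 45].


Initial: [7, 25, 88, 54, 45]
Pass 1: [7, 25, 54, 45, 88] (2 swaps)
Pass 2: [7, 25, 45, 54, 88] (1 swaps)

After 2 passes: [7, 25, 45, 54, 88]


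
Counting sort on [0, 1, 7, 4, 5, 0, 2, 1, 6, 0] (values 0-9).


Input: [0, 1, 7, 4, 5, 0, 2, 1, 6, 0]
Counts: [3, 2, 1, 0, 1, 1, 1, 1, 0, 0]

Sorted: [0, 0, 0, 1, 1, 2, 4, 5, 6, 7]


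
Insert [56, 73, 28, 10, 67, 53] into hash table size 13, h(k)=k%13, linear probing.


Insert 56: h=4 -> slot 4
Insert 73: h=8 -> slot 8
Insert 28: h=2 -> slot 2
Insert 10: h=10 -> slot 10
Insert 67: h=2, 1 probes -> slot 3
Insert 53: h=1 -> slot 1

Table: [None, 53, 28, 67, 56, None, None, None, 73, None, 10, None, None]


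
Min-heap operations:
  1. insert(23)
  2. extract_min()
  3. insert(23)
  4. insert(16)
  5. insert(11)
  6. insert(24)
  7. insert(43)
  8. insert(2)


insert(23) -> [23]
extract_min()->23, []
insert(23) -> [23]
insert(16) -> [16, 23]
insert(11) -> [11, 23, 16]
insert(24) -> [11, 23, 16, 24]
insert(43) -> [11, 23, 16, 24, 43]
insert(2) -> [2, 23, 11, 24, 43, 16]

Final heap: [2, 23, 11, 24, 43, 16]


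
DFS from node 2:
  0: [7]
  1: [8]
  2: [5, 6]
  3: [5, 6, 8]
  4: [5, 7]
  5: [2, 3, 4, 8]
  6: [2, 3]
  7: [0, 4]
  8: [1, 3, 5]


Visit 2, push [6, 5]
Visit 5, push [8, 4, 3]
Visit 3, push [8, 6]
Visit 6, push []
Visit 8, push [1]
Visit 1, push []
Visit 4, push [7]
Visit 7, push [0]
Visit 0, push []

DFS order: [2, 5, 3, 6, 8, 1, 4, 7, 0]


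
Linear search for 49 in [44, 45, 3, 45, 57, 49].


i=0: 44!=49
i=1: 45!=49
i=2: 3!=49
i=3: 45!=49
i=4: 57!=49
i=5: 49==49 found!

Found at 5, 6 comps


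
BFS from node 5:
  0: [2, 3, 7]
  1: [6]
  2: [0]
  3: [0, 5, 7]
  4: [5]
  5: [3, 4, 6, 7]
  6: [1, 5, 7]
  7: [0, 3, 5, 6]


Visit 5, enqueue [3, 4, 6, 7]
Visit 3, enqueue [0]
Visit 4, enqueue []
Visit 6, enqueue [1]
Visit 7, enqueue []
Visit 0, enqueue [2]
Visit 1, enqueue []
Visit 2, enqueue []

BFS order: [5, 3, 4, 6, 7, 0, 1, 2]


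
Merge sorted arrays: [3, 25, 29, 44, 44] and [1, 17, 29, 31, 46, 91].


Take 1 from B
Take 3 from A
Take 17 from B
Take 25 from A
Take 29 from A
Take 29 from B
Take 31 from B
Take 44 from A
Take 44 from A

Merged: [1, 3, 17, 25, 29, 29, 31, 44, 44, 46, 91]


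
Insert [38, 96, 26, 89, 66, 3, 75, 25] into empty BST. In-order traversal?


Insert 38: root
Insert 96: R from 38
Insert 26: L from 38
Insert 89: R from 38 -> L from 96
Insert 66: R from 38 -> L from 96 -> L from 89
Insert 3: L from 38 -> L from 26
Insert 75: R from 38 -> L from 96 -> L from 89 -> R from 66
Insert 25: L from 38 -> L from 26 -> R from 3

In-order: [3, 25, 26, 38, 66, 75, 89, 96]


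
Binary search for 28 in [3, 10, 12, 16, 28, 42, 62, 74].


Step 1: lo=0, hi=7, mid=3, val=16
Step 2: lo=4, hi=7, mid=5, val=42
Step 3: lo=4, hi=4, mid=4, val=28

Found at index 4


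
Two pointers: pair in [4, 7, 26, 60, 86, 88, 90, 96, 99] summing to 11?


lo=0(4)+hi=8(99)=103
lo=0(4)+hi=7(96)=100
lo=0(4)+hi=6(90)=94
lo=0(4)+hi=5(88)=92
lo=0(4)+hi=4(86)=90
lo=0(4)+hi=3(60)=64
lo=0(4)+hi=2(26)=30
lo=0(4)+hi=1(7)=11

Yes: 4+7=11


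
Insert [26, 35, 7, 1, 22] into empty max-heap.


Insert 26: [26]
Insert 35: [35, 26]
Insert 7: [35, 26, 7]
Insert 1: [35, 26, 7, 1]
Insert 22: [35, 26, 7, 1, 22]

Final heap: [35, 26, 7, 1, 22]


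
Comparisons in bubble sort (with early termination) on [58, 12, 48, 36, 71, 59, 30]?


Algorithm: bubble sort (with early termination)
Input: [58, 12, 48, 36, 71, 59, 30]
Sorted: [12, 30, 36, 48, 58, 59, 71]

21


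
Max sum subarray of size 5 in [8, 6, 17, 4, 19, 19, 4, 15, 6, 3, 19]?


[0:5]: 54
[1:6]: 65
[2:7]: 63
[3:8]: 61
[4:9]: 63
[5:10]: 47
[6:11]: 47

Max: 65 at [1:6]


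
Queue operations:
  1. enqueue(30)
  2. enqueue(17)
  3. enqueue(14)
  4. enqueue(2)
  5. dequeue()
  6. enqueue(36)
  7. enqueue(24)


enqueue(30) -> [30]
enqueue(17) -> [30, 17]
enqueue(14) -> [30, 17, 14]
enqueue(2) -> [30, 17, 14, 2]
dequeue()->30, [17, 14, 2]
enqueue(36) -> [17, 14, 2, 36]
enqueue(24) -> [17, 14, 2, 36, 24]

Final queue: [17, 14, 2, 36, 24]


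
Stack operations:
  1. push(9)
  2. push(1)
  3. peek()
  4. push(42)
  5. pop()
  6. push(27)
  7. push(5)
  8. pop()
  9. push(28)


push(9) -> [9]
push(1) -> [9, 1]
peek()->1
push(42) -> [9, 1, 42]
pop()->42, [9, 1]
push(27) -> [9, 1, 27]
push(5) -> [9, 1, 27, 5]
pop()->5, [9, 1, 27]
push(28) -> [9, 1, 27, 28]

Final stack: [9, 1, 27, 28]


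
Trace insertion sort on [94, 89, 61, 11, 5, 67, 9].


Initial: [94, 89, 61, 11, 5, 67, 9]
Insert 89: [89, 94, 61, 11, 5, 67, 9]
Insert 61: [61, 89, 94, 11, 5, 67, 9]
Insert 11: [11, 61, 89, 94, 5, 67, 9]
Insert 5: [5, 11, 61, 89, 94, 67, 9]
Insert 67: [5, 11, 61, 67, 89, 94, 9]
Insert 9: [5, 9, 11, 61, 67, 89, 94]

Sorted: [5, 9, 11, 61, 67, 89, 94]


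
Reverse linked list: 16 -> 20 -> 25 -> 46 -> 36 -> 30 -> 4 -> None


Step 1: curr=16, set curr.next=prev(None) | reversed so far: 16
Step 2: curr=20, set curr.next=prev(16) | reversed so far: 20 -> 16
Step 3: curr=25, set curr.next=prev(20) | reversed so far: 25 -> 20 -> 16
Step 4: curr=46, set curr.next=prev(25) | reversed so far: 46 -> 25 -> 20 -> 16
Step 5: curr=36, set curr.next=prev(46) | reversed so far: 36 -> 46 -> 25 -> 20 -> 16
Step 6: curr=30, set curr.next=prev(36) | reversed so far: 30 -> 36 -> 46 -> 25 -> 20 -> 16
Step 7: curr=4, set curr.next=prev(30) | reversed so far: 4 -> 30 -> 36 -> 46 -> 25 -> 20 -> 16

4 -> 30 -> 36 -> 46 -> 25 -> 20 -> 16 -> None


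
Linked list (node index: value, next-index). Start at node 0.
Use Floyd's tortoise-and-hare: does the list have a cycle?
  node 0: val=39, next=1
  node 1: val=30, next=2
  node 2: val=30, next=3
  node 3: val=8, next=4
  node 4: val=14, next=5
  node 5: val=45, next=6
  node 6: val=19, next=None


Floyd's tortoise (slow, +1) and hare (fast, +2):
  init: slow=0, fast=0
  step 1: slow=1, fast=2
  step 2: slow=2, fast=4
  step 3: slow=3, fast=6
  step 4: fast -> None, no cycle

Cycle: no


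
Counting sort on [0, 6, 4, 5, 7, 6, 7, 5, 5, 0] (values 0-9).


Input: [0, 6, 4, 5, 7, 6, 7, 5, 5, 0]
Counts: [2, 0, 0, 0, 1, 3, 2, 2, 0, 0]

Sorted: [0, 0, 4, 5, 5, 5, 6, 6, 7, 7]


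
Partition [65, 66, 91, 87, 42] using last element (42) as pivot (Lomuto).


Pivot: 42
Place pivot at 0: [42, 66, 91, 87, 65]

Partitioned: [42, 66, 91, 87, 65]


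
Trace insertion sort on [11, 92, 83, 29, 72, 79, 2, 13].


Initial: [11, 92, 83, 29, 72, 79, 2, 13]
Insert 92: [11, 92, 83, 29, 72, 79, 2, 13]
Insert 83: [11, 83, 92, 29, 72, 79, 2, 13]
Insert 29: [11, 29, 83, 92, 72, 79, 2, 13]
Insert 72: [11, 29, 72, 83, 92, 79, 2, 13]
Insert 79: [11, 29, 72, 79, 83, 92, 2, 13]
Insert 2: [2, 11, 29, 72, 79, 83, 92, 13]
Insert 13: [2, 11, 13, 29, 72, 79, 83, 92]

Sorted: [2, 11, 13, 29, 72, 79, 83, 92]


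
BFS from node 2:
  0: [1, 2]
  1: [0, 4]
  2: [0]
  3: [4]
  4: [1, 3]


Visit 2, enqueue [0]
Visit 0, enqueue [1]
Visit 1, enqueue [4]
Visit 4, enqueue [3]
Visit 3, enqueue []

BFS order: [2, 0, 1, 4, 3]


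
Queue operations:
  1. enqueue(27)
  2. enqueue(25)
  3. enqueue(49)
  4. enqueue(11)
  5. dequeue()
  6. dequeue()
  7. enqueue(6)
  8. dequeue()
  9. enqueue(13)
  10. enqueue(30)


enqueue(27) -> [27]
enqueue(25) -> [27, 25]
enqueue(49) -> [27, 25, 49]
enqueue(11) -> [27, 25, 49, 11]
dequeue()->27, [25, 49, 11]
dequeue()->25, [49, 11]
enqueue(6) -> [49, 11, 6]
dequeue()->49, [11, 6]
enqueue(13) -> [11, 6, 13]
enqueue(30) -> [11, 6, 13, 30]

Final queue: [11, 6, 13, 30]


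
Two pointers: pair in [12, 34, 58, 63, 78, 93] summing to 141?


lo=0(12)+hi=5(93)=105
lo=1(34)+hi=5(93)=127
lo=2(58)+hi=5(93)=151
lo=2(58)+hi=4(78)=136
lo=3(63)+hi=4(78)=141

Yes: 63+78=141


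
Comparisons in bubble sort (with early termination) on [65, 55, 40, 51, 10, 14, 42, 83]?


Algorithm: bubble sort (with early termination)
Input: [65, 55, 40, 51, 10, 14, 42, 83]
Sorted: [10, 14, 40, 42, 51, 55, 65, 83]

25


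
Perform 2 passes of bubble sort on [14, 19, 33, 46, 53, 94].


Initial: [14, 19, 33, 46, 53, 94]
Pass 1: [14, 19, 33, 46, 53, 94] (0 swaps)
Pass 2: [14, 19, 33, 46, 53, 94] (0 swaps)

After 2 passes: [14, 19, 33, 46, 53, 94]


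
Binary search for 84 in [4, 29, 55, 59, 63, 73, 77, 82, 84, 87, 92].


Step 1: lo=0, hi=10, mid=5, val=73
Step 2: lo=6, hi=10, mid=8, val=84

Found at index 8


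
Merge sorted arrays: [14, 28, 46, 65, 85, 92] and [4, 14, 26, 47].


Take 4 from B
Take 14 from A
Take 14 from B
Take 26 from B
Take 28 from A
Take 46 from A
Take 47 from B

Merged: [4, 14, 14, 26, 28, 46, 47, 65, 85, 92]


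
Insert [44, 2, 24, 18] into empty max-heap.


Insert 44: [44]
Insert 2: [44, 2]
Insert 24: [44, 2, 24]
Insert 18: [44, 18, 24, 2]

Final heap: [44, 18, 24, 2]


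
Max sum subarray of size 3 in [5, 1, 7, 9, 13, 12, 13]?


[0:3]: 13
[1:4]: 17
[2:5]: 29
[3:6]: 34
[4:7]: 38

Max: 38 at [4:7]


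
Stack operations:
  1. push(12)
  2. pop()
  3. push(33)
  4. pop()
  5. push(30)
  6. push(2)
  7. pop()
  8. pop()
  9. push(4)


push(12) -> [12]
pop()->12, []
push(33) -> [33]
pop()->33, []
push(30) -> [30]
push(2) -> [30, 2]
pop()->2, [30]
pop()->30, []
push(4) -> [4]

Final stack: [4]


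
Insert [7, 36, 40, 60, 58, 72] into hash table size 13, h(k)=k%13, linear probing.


Insert 7: h=7 -> slot 7
Insert 36: h=10 -> slot 10
Insert 40: h=1 -> slot 1
Insert 60: h=8 -> slot 8
Insert 58: h=6 -> slot 6
Insert 72: h=7, 2 probes -> slot 9

Table: [None, 40, None, None, None, None, 58, 7, 60, 72, 36, None, None]


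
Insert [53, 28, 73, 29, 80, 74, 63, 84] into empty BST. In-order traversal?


Insert 53: root
Insert 28: L from 53
Insert 73: R from 53
Insert 29: L from 53 -> R from 28
Insert 80: R from 53 -> R from 73
Insert 74: R from 53 -> R from 73 -> L from 80
Insert 63: R from 53 -> L from 73
Insert 84: R from 53 -> R from 73 -> R from 80

In-order: [28, 29, 53, 63, 73, 74, 80, 84]


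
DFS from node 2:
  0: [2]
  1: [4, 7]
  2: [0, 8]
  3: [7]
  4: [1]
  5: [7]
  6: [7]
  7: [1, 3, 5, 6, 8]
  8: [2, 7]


Visit 2, push [8, 0]
Visit 0, push []
Visit 8, push [7]
Visit 7, push [6, 5, 3, 1]
Visit 1, push [4]
Visit 4, push []
Visit 3, push []
Visit 5, push []
Visit 6, push []

DFS order: [2, 0, 8, 7, 1, 4, 3, 5, 6]


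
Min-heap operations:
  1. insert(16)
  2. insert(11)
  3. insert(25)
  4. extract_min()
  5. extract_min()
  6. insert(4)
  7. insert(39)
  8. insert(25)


insert(16) -> [16]
insert(11) -> [11, 16]
insert(25) -> [11, 16, 25]
extract_min()->11, [16, 25]
extract_min()->16, [25]
insert(4) -> [4, 25]
insert(39) -> [4, 25, 39]
insert(25) -> [4, 25, 39, 25]

Final heap: [4, 25, 39, 25]


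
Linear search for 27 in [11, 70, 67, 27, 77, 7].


i=0: 11!=27
i=1: 70!=27
i=2: 67!=27
i=3: 27==27 found!

Found at 3, 4 comps


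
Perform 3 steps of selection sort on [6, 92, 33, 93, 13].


Initial: [6, 92, 33, 93, 13]
Step 1: min=6 at 0
  Swap: [6, 92, 33, 93, 13]
Step 2: min=13 at 4
  Swap: [6, 13, 33, 93, 92]
Step 3: min=33 at 2
  Swap: [6, 13, 33, 93, 92]

After 3 steps: [6, 13, 33, 93, 92]


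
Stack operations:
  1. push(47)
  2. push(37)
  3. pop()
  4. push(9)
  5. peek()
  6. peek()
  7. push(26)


push(47) -> [47]
push(37) -> [47, 37]
pop()->37, [47]
push(9) -> [47, 9]
peek()->9
peek()->9
push(26) -> [47, 9, 26]

Final stack: [47, 9, 26]


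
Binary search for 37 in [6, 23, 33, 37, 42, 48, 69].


Step 1: lo=0, hi=6, mid=3, val=37

Found at index 3


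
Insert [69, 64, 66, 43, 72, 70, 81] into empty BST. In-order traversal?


Insert 69: root
Insert 64: L from 69
Insert 66: L from 69 -> R from 64
Insert 43: L from 69 -> L from 64
Insert 72: R from 69
Insert 70: R from 69 -> L from 72
Insert 81: R from 69 -> R from 72

In-order: [43, 64, 66, 69, 70, 72, 81]


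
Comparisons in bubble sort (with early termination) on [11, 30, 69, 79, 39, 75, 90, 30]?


Algorithm: bubble sort (with early termination)
Input: [11, 30, 69, 79, 39, 75, 90, 30]
Sorted: [11, 30, 30, 39, 69, 75, 79, 90]

27


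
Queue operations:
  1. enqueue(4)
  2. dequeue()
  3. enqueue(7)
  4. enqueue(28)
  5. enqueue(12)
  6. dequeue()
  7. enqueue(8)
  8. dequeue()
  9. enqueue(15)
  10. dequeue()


enqueue(4) -> [4]
dequeue()->4, []
enqueue(7) -> [7]
enqueue(28) -> [7, 28]
enqueue(12) -> [7, 28, 12]
dequeue()->7, [28, 12]
enqueue(8) -> [28, 12, 8]
dequeue()->28, [12, 8]
enqueue(15) -> [12, 8, 15]
dequeue()->12, [8, 15]

Final queue: [8, 15]


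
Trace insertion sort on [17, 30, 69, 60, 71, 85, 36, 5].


Initial: [17, 30, 69, 60, 71, 85, 36, 5]
Insert 30: [17, 30, 69, 60, 71, 85, 36, 5]
Insert 69: [17, 30, 69, 60, 71, 85, 36, 5]
Insert 60: [17, 30, 60, 69, 71, 85, 36, 5]
Insert 71: [17, 30, 60, 69, 71, 85, 36, 5]
Insert 85: [17, 30, 60, 69, 71, 85, 36, 5]
Insert 36: [17, 30, 36, 60, 69, 71, 85, 5]
Insert 5: [5, 17, 30, 36, 60, 69, 71, 85]

Sorted: [5, 17, 30, 36, 60, 69, 71, 85]


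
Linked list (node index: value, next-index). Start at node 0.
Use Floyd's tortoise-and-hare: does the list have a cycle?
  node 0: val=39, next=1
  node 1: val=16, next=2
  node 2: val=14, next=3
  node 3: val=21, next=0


Floyd's tortoise (slow, +1) and hare (fast, +2):
  init: slow=0, fast=0
  step 1: slow=1, fast=2
  step 2: slow=2, fast=0
  step 3: slow=3, fast=2
  step 4: slow=0, fast=0
  slow == fast at node 0: cycle detected

Cycle: yes


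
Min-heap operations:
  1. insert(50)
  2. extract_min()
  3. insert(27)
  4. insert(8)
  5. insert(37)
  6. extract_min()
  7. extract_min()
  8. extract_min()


insert(50) -> [50]
extract_min()->50, []
insert(27) -> [27]
insert(8) -> [8, 27]
insert(37) -> [8, 27, 37]
extract_min()->8, [27, 37]
extract_min()->27, [37]
extract_min()->37, []

Final heap: []


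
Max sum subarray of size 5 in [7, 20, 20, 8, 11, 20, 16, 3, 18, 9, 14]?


[0:5]: 66
[1:6]: 79
[2:7]: 75
[3:8]: 58
[4:9]: 68
[5:10]: 66
[6:11]: 60

Max: 79 at [1:6]


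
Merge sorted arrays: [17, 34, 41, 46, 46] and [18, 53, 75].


Take 17 from A
Take 18 from B
Take 34 from A
Take 41 from A
Take 46 from A
Take 46 from A

Merged: [17, 18, 34, 41, 46, 46, 53, 75]


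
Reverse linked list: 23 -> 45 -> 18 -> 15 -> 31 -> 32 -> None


Step 1: curr=23, set curr.next=prev(None) | reversed so far: 23
Step 2: curr=45, set curr.next=prev(23) | reversed so far: 45 -> 23
Step 3: curr=18, set curr.next=prev(45) | reversed so far: 18 -> 45 -> 23
Step 4: curr=15, set curr.next=prev(18) | reversed so far: 15 -> 18 -> 45 -> 23
Step 5: curr=31, set curr.next=prev(15) | reversed so far: 31 -> 15 -> 18 -> 45 -> 23
Step 6: curr=32, set curr.next=prev(31) | reversed so far: 32 -> 31 -> 15 -> 18 -> 45 -> 23

32 -> 31 -> 15 -> 18 -> 45 -> 23 -> None


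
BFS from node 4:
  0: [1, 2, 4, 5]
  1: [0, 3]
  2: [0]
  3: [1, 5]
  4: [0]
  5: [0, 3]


Visit 4, enqueue [0]
Visit 0, enqueue [1, 2, 5]
Visit 1, enqueue [3]
Visit 2, enqueue []
Visit 5, enqueue []
Visit 3, enqueue []

BFS order: [4, 0, 1, 2, 5, 3]


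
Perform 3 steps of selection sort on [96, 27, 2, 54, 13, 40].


Initial: [96, 27, 2, 54, 13, 40]
Step 1: min=2 at 2
  Swap: [2, 27, 96, 54, 13, 40]
Step 2: min=13 at 4
  Swap: [2, 13, 96, 54, 27, 40]
Step 3: min=27 at 4
  Swap: [2, 13, 27, 54, 96, 40]

After 3 steps: [2, 13, 27, 54, 96, 40]


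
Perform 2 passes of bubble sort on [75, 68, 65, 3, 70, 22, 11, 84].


Initial: [75, 68, 65, 3, 70, 22, 11, 84]
Pass 1: [68, 65, 3, 70, 22, 11, 75, 84] (6 swaps)
Pass 2: [65, 3, 68, 22, 11, 70, 75, 84] (4 swaps)

After 2 passes: [65, 3, 68, 22, 11, 70, 75, 84]


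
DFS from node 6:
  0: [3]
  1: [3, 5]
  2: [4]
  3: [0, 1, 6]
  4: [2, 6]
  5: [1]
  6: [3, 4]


Visit 6, push [4, 3]
Visit 3, push [1, 0]
Visit 0, push []
Visit 1, push [5]
Visit 5, push []
Visit 4, push [2]
Visit 2, push []

DFS order: [6, 3, 0, 1, 5, 4, 2]


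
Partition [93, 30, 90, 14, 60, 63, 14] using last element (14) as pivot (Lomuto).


Pivot: 14
  14 <= 14: swap -> [14, 30, 90, 93, 60, 63, 14]
Place pivot at 1: [14, 14, 90, 93, 60, 63, 30]

Partitioned: [14, 14, 90, 93, 60, 63, 30]


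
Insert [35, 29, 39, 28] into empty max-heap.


Insert 35: [35]
Insert 29: [35, 29]
Insert 39: [39, 29, 35]
Insert 28: [39, 29, 35, 28]

Final heap: [39, 29, 35, 28]


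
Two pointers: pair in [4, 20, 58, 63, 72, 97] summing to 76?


lo=0(4)+hi=5(97)=101
lo=0(4)+hi=4(72)=76

Yes: 4+72=76


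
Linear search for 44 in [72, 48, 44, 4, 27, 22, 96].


i=0: 72!=44
i=1: 48!=44
i=2: 44==44 found!

Found at 2, 3 comps


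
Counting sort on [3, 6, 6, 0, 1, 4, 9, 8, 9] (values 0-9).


Input: [3, 6, 6, 0, 1, 4, 9, 8, 9]
Counts: [1, 1, 0, 1, 1, 0, 2, 0, 1, 2]

Sorted: [0, 1, 3, 4, 6, 6, 8, 9, 9]


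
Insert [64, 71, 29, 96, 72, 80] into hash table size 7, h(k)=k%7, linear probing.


Insert 64: h=1 -> slot 1
Insert 71: h=1, 1 probes -> slot 2
Insert 29: h=1, 2 probes -> slot 3
Insert 96: h=5 -> slot 5
Insert 72: h=2, 2 probes -> slot 4
Insert 80: h=3, 3 probes -> slot 6

Table: [None, 64, 71, 29, 72, 96, 80]


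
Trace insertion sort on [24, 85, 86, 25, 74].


Initial: [24, 85, 86, 25, 74]
Insert 85: [24, 85, 86, 25, 74]
Insert 86: [24, 85, 86, 25, 74]
Insert 25: [24, 25, 85, 86, 74]
Insert 74: [24, 25, 74, 85, 86]

Sorted: [24, 25, 74, 85, 86]


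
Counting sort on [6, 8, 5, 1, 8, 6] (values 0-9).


Input: [6, 8, 5, 1, 8, 6]
Counts: [0, 1, 0, 0, 0, 1, 2, 0, 2, 0]

Sorted: [1, 5, 6, 6, 8, 8]


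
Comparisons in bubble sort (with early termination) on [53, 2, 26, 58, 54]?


Algorithm: bubble sort (with early termination)
Input: [53, 2, 26, 58, 54]
Sorted: [2, 26, 53, 54, 58]

7


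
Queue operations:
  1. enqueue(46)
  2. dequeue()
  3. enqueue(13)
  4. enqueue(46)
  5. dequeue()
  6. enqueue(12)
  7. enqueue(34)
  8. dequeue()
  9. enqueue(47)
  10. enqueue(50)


enqueue(46) -> [46]
dequeue()->46, []
enqueue(13) -> [13]
enqueue(46) -> [13, 46]
dequeue()->13, [46]
enqueue(12) -> [46, 12]
enqueue(34) -> [46, 12, 34]
dequeue()->46, [12, 34]
enqueue(47) -> [12, 34, 47]
enqueue(50) -> [12, 34, 47, 50]

Final queue: [12, 34, 47, 50]


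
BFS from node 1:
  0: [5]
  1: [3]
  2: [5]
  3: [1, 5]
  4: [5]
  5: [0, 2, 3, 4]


Visit 1, enqueue [3]
Visit 3, enqueue [5]
Visit 5, enqueue [0, 2, 4]
Visit 0, enqueue []
Visit 2, enqueue []
Visit 4, enqueue []

BFS order: [1, 3, 5, 0, 2, 4]
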